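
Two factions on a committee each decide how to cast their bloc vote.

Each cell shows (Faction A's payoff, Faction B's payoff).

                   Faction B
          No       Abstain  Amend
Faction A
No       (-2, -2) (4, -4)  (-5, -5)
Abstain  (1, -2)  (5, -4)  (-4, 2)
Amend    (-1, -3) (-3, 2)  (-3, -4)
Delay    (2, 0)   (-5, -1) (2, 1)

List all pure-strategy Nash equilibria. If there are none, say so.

(No, No): Faction A can switch to Abstain (-2 → 1). Not NE.
(No, Abstain): Faction A can switch to Abstain (4 → 5). Not NE.
(No, Amend): Faction A can switch to Abstain (-5 → -4). Not NE.
(Abstain, No): Faction A can switch to Delay (1 → 2). Not NE.
(Abstain, Abstain): Faction B can switch to No (-4 → -2). Not NE.
(Abstain, Amend): Faction A can switch to Amend (-4 → -3). Not NE.
(Amend, No): Faction A can switch to Abstain (-1 → 1). Not NE.
(Amend, Abstain): Faction A can switch to No (-3 → 4). Not NE.
(Delay, Amend): Faction A gets 2, best alternative -3; Faction B gets 1, best alternative 0. No profitable deviation — NE.
(The remaining 3 profiles each have a profitable deviation by the same check.)

Pure NE: (Delay, Amend)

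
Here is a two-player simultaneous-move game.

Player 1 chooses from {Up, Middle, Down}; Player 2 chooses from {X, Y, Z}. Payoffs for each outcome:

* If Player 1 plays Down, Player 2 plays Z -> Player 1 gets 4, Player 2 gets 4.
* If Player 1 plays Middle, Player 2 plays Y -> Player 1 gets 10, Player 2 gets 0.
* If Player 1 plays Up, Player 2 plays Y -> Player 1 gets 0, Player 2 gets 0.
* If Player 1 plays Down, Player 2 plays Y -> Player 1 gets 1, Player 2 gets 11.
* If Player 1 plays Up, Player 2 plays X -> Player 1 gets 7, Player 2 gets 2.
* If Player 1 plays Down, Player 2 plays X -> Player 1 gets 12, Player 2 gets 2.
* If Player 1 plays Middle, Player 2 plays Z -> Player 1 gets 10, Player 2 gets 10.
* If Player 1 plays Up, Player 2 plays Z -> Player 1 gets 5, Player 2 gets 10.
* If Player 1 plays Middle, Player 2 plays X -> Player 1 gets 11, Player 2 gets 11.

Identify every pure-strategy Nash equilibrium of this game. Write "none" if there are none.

This game has no pure Nash equilibrium.

(Up, X): Player 1 can switch to Middle (7 → 11). Not NE.
(Up, Y): Player 1 can switch to Middle (0 → 10). Not NE.
(Up, Z): Player 1 can switch to Middle (5 → 10). Not NE.
(Middle, X): Player 1 can switch to Down (11 → 12). Not NE.
(Middle, Y): Player 2 can switch to X (0 → 11). Not NE.
(Middle, Z): Player 2 can switch to X (10 → 11). Not NE.
(The remaining 3 profiles each have a profitable deviation by the same check.)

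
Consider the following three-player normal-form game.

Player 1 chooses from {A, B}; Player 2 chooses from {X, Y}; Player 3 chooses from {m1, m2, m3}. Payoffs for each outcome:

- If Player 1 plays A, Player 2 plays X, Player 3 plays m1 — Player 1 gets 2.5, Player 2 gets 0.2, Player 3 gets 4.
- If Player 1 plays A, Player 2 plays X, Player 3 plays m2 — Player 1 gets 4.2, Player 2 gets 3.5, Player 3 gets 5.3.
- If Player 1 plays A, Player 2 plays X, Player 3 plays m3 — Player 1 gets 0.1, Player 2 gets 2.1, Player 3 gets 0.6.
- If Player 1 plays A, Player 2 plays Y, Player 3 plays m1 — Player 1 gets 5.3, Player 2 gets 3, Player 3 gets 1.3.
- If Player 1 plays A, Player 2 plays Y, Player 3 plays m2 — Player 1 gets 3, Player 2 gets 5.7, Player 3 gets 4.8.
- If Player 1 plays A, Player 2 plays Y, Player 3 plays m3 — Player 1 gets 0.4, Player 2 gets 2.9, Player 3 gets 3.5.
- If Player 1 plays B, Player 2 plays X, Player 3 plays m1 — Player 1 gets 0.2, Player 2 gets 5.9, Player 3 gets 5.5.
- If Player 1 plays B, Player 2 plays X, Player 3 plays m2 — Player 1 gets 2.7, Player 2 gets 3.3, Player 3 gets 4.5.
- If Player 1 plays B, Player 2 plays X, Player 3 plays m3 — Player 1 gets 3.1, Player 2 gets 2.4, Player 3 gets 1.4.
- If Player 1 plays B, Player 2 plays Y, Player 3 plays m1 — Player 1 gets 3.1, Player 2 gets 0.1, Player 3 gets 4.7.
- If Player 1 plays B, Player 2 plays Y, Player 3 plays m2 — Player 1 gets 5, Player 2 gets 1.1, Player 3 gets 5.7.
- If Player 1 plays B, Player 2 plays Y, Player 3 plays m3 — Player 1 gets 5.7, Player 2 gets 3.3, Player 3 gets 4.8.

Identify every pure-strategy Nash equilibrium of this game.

Player 1 against (X, m1): payoffs 2.5, 0.2 → best response A.
Player 1 against (X, m2): payoffs 4.2, 2.7 → best response A.
Player 1 against (X, m3): payoffs 0.1, 3.1 → best response B.
Player 1 against (Y, m1): payoffs 5.3, 3.1 → best response A.
Player 1 against (Y, m2): payoffs 3, 5 → best response B.
Player 1 against (Y, m3): payoffs 0.4, 5.7 → best response B.
Player 2 against (A, m1): payoffs 0.2, 3 → best response Y.
Player 2 against (A, m2): payoffs 3.5, 5.7 → best response Y.
Player 2 against (A, m3): payoffs 2.1, 2.9 → best response Y.
Player 2 against (B, m1): payoffs 5.9, 0.1 → best response X.
Player 2 against (B, m2): payoffs 3.3, 1.1 → best response X.
Player 2 against (B, m3): payoffs 2.4, 3.3 → best response Y.
Player 3 against (A, X): payoffs 4, 5.3, 0.6 → best response m2.
Player 3 against (A, Y): payoffs 1.3, 4.8, 3.5 → best response m2.
Player 3 against (B, X): payoffs 5.5, 4.5, 1.4 → best response m1.
Player 3 against (B, Y): payoffs 4.7, 5.7, 4.8 → best response m2.
No profile is a mutual best response for all players.

No pure-strategy Nash equilibrium.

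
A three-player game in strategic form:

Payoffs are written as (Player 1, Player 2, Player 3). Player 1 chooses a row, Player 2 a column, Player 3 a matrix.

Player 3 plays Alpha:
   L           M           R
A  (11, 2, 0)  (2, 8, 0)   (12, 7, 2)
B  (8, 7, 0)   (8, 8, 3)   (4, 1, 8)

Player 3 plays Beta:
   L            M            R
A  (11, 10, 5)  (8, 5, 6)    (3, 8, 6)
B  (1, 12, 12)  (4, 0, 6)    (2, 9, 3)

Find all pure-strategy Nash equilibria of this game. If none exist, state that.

For each strategy profile, look for a profitable unilateral deviation.
(A, L, Alpha): Player 2 can switch to M (2 → 8). Not NE.
(A, L, Beta): Player 1 gets 11, best alternative 1; Player 2 gets 10, best alternative 8; Player 3 gets 5, best alternative 0. No profitable deviation — NE.
(A, M, Alpha): Player 1 can switch to B (2 → 8). Not NE.
(A, M, Beta): Player 2 can switch to L (5 → 10). Not NE.
(A, R, Alpha): Player 2 can switch to M (7 → 8). Not NE.
(A, R, Beta): Player 2 can switch to L (8 → 10). Not NE.
(B, L, Alpha): Player 1 can switch to A (8 → 11). Not NE.
(B, L, Beta): Player 1 can switch to A (1 → 11). Not NE.
(B, M, Alpha): Player 3 can switch to Beta (3 → 6). Not NE.
(B, M, Beta): Player 1 can switch to A (4 → 8). Not NE.
(B, R, Alpha): Player 1 can switch to A (4 → 12). Not NE.
(The remaining 1 profile has a profitable deviation by the same check.)

The unique pure-strategy Nash equilibrium is (A, L, Beta).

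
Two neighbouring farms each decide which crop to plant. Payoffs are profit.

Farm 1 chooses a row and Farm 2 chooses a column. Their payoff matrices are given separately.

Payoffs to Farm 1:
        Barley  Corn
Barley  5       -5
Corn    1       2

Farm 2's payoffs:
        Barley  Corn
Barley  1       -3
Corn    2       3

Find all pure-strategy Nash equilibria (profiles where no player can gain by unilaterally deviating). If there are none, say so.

For each player, find the best response to each opponent profile; mutual best responses are the pure NE.
Farm 1 against Barley: payoffs 5, 1 → best response Barley.
Farm 1 against Corn: payoffs -5, 2 → best response Corn.
Farm 2 against Barley: payoffs 1, -3 → best response Barley.
Farm 2 against Corn: payoffs 2, 3 → best response Corn.
Mutual best responses: (Barley, Barley); (Corn, Corn).

Pure-strategy Nash equilibria: (Barley, Barley), (Corn, Corn)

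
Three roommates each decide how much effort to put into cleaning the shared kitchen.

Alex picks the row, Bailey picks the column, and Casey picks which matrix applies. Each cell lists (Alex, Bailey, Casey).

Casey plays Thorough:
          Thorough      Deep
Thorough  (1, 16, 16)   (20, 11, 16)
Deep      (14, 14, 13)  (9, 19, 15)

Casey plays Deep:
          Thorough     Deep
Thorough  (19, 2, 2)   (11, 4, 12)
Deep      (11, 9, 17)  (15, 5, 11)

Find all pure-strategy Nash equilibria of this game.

No pure-strategy Nash equilibrium.

(Thorough, Thorough, Thorough): Alex can switch to Deep (1 → 14). Not NE.
(Thorough, Thorough, Deep): Bailey can switch to Deep (2 → 4). Not NE.
(Thorough, Deep, Thorough): Bailey can switch to Thorough (11 → 16). Not NE.
(Thorough, Deep, Deep): Alex can switch to Deep (11 → 15). Not NE.
(Deep, Thorough, Thorough): Bailey can switch to Deep (14 → 19). Not NE.
(Deep, Thorough, Deep): Alex can switch to Thorough (11 → 19). Not NE.
(The remaining 2 profiles each have a profitable deviation by the same check.)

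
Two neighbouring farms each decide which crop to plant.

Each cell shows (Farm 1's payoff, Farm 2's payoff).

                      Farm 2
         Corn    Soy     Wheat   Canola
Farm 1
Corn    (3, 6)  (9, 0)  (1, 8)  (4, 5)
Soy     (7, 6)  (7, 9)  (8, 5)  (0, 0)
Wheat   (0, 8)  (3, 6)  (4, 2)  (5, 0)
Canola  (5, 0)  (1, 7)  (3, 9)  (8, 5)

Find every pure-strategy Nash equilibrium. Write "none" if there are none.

There is no pure-strategy Nash equilibrium.

Farm 1 against Corn: payoffs 3, 7, 0, 5 → best response Soy.
Farm 1 against Soy: payoffs 9, 7, 3, 1 → best response Corn.
Farm 1 against Wheat: payoffs 1, 8, 4, 3 → best response Soy.
Farm 1 against Canola: payoffs 4, 0, 5, 8 → best response Canola.
Farm 2 against Corn: payoffs 6, 0, 8, 5 → best response Wheat.
Farm 2 against Soy: payoffs 6, 9, 5, 0 → best response Soy.
Farm 2 against Wheat: payoffs 8, 6, 2, 0 → best response Corn.
Farm 2 against Canola: payoffs 0, 7, 9, 5 → best response Wheat.
No profile is a mutual best response for all players.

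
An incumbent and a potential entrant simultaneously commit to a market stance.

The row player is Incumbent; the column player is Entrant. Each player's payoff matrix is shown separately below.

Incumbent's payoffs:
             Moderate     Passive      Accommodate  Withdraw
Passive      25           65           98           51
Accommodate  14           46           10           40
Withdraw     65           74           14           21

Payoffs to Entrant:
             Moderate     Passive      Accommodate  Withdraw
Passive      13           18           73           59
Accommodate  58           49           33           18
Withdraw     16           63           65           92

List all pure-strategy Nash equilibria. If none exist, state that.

Incumbent against Moderate: payoffs 25, 14, 65 → best response Withdraw.
Incumbent against Passive: payoffs 65, 46, 74 → best response Withdraw.
Incumbent against Accommodate: payoffs 98, 10, 14 → best response Passive.
Incumbent against Withdraw: payoffs 51, 40, 21 → best response Passive.
Entrant against Passive: payoffs 13, 18, 73, 59 → best response Accommodate.
Entrant against Accommodate: payoffs 58, 49, 33, 18 → best response Moderate.
Entrant against Withdraw: payoffs 16, 63, 65, 92 → best response Withdraw.
Mutual best responses: (Passive, Accommodate).

Pure NE: (Passive, Accommodate)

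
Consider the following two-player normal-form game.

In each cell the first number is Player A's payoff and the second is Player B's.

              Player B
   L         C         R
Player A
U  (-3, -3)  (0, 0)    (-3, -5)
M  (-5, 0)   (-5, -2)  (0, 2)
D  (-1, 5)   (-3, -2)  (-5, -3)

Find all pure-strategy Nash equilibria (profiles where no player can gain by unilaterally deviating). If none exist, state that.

(U, L): Player A can switch to D (-3 → -1). Not NE.
(U, C): Player A gets 0, best alternative -3; Player B gets 0, best alternative -3. No profitable deviation — NE.
(U, R): Player A can switch to M (-3 → 0). Not NE.
(M, L): Player A can switch to U (-5 → -3). Not NE.
(M, C): Player A can switch to U (-5 → 0). Not NE.
(M, R): Player A gets 0, best alternative -3; Player B gets 2, best alternative 0. No profitable deviation — NE.
(D, L): Player A gets -1, best alternative -3; Player B gets 5, best alternative -2. No profitable deviation — NE.
(D, C): Player A can switch to U (-3 → 0). Not NE.
(D, R): Player A can switch to U (-5 → -3). Not NE.

(U, C) and (M, R) and (D, L)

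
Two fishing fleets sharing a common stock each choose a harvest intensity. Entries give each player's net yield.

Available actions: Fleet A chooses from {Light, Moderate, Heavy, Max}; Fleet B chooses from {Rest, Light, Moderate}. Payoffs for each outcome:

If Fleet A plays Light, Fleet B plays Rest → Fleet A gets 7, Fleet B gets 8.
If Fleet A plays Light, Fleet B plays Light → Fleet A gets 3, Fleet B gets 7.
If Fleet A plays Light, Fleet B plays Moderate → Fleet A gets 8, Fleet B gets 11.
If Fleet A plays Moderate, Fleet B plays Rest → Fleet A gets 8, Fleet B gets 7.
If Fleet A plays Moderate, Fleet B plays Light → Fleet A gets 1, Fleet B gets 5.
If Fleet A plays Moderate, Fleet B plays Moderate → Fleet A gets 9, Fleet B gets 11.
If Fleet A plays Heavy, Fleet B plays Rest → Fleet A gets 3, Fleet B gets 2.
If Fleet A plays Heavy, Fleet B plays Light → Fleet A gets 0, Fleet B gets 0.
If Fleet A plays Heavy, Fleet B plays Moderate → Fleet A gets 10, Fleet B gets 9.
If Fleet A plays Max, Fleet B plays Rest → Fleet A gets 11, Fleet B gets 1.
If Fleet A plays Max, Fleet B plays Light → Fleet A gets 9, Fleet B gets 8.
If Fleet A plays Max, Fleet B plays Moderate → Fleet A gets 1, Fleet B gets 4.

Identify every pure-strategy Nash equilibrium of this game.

For each strategy profile, look for a profitable unilateral deviation.
(Light, Rest): Fleet A can switch to Moderate (7 → 8). Not NE.
(Light, Light): Fleet A can switch to Max (3 → 9). Not NE.
(Light, Moderate): Fleet A can switch to Moderate (8 → 9). Not NE.
(Moderate, Rest): Fleet A can switch to Max (8 → 11). Not NE.
(Moderate, Light): Fleet A can switch to Light (1 → 3). Not NE.
(Moderate, Moderate): Fleet A can switch to Heavy (9 → 10). Not NE.
(Heavy, Rest): Fleet A can switch to Light (3 → 7). Not NE.
(Heavy, Light): Fleet A can switch to Light (0 → 3). Not NE.
(Heavy, Moderate): Fleet A gets 10, best alternative 9; Fleet B gets 9, best alternative 2. No profitable deviation — NE.
(Max, Rest): Fleet B can switch to Light (1 → 8). Not NE.
(Max, Light): Fleet A gets 9, best alternative 3; Fleet B gets 8, best alternative 4. No profitable deviation — NE.
(Max, Moderate): Fleet A can switch to Light (1 → 8). Not NE.

(Heavy, Moderate), (Max, Light)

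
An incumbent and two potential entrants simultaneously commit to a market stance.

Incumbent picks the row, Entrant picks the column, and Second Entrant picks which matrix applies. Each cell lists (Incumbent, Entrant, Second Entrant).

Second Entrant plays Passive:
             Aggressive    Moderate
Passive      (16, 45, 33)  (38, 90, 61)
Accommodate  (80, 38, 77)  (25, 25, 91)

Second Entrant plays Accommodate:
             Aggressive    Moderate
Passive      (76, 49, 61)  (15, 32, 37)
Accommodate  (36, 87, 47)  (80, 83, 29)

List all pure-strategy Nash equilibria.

(Passive, Aggressive, Passive): Incumbent can switch to Accommodate (16 → 80). Not NE.
(Passive, Aggressive, Accommodate): Incumbent gets 76, best alternative 36; Entrant gets 49, best alternative 32; Second Entrant gets 61, best alternative 33. No profitable deviation — NE.
(Passive, Moderate, Passive): Incumbent gets 38, best alternative 25; Entrant gets 90, best alternative 45; Second Entrant gets 61, best alternative 37. No profitable deviation — NE.
(Passive, Moderate, Accommodate): Incumbent can switch to Accommodate (15 → 80). Not NE.
(Accommodate, Aggressive, Passive): Incumbent gets 80, best alternative 16; Entrant gets 38, best alternative 25; Second Entrant gets 77, best alternative 47. No profitable deviation — NE.
(Accommodate, Aggressive, Accommodate): Incumbent can switch to Passive (36 → 76). Not NE.
(Accommodate, Moderate, Passive): Incumbent can switch to Passive (25 → 38). Not NE.
(Accommodate, Moderate, Accommodate): Entrant can switch to Aggressive (83 → 87). Not NE.

(Passive, Aggressive, Accommodate), (Passive, Moderate, Passive), (Accommodate, Aggressive, Passive)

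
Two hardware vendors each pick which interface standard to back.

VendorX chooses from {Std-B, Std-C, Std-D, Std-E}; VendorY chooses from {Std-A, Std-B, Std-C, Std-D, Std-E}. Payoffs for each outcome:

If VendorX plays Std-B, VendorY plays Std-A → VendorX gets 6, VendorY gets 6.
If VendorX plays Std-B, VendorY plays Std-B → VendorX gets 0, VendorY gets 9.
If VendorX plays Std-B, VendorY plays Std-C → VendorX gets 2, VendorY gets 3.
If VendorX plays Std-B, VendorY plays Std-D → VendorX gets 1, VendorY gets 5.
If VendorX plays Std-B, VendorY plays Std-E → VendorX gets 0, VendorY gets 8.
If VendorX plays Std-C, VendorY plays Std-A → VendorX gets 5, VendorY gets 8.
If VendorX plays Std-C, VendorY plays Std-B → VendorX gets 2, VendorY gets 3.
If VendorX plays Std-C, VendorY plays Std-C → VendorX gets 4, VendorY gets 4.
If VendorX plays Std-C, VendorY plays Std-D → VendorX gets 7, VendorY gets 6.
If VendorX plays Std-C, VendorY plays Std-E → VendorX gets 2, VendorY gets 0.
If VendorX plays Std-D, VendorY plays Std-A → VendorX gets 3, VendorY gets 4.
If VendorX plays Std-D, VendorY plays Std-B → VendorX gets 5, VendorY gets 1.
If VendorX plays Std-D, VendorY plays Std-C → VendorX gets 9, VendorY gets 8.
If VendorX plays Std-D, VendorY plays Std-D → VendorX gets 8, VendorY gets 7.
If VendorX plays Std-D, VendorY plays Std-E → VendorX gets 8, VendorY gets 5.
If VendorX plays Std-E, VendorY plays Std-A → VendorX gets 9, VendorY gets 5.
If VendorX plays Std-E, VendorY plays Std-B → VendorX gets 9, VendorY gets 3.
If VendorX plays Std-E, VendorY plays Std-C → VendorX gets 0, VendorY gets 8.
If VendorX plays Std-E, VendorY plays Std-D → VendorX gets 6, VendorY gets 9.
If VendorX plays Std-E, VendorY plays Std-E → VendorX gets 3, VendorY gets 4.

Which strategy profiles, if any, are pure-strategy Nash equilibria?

VendorX against Std-A: payoffs 6, 5, 3, 9 → best response Std-E.
VendorX against Std-B: payoffs 0, 2, 5, 9 → best response Std-E.
VendorX against Std-C: payoffs 2, 4, 9, 0 → best response Std-D.
VendorX against Std-D: payoffs 1, 7, 8, 6 → best response Std-D.
VendorX against Std-E: payoffs 0, 2, 8, 3 → best response Std-D.
VendorY against Std-B: payoffs 6, 9, 3, 5, 8 → best response Std-B.
VendorY against Std-C: payoffs 8, 3, 4, 6, 0 → best response Std-A.
VendorY against Std-D: payoffs 4, 1, 8, 7, 5 → best response Std-C.
VendorY against Std-E: payoffs 5, 3, 8, 9, 4 → best response Std-D.
Mutual best responses: (Std-D, Std-C).

(Std-D, Std-C)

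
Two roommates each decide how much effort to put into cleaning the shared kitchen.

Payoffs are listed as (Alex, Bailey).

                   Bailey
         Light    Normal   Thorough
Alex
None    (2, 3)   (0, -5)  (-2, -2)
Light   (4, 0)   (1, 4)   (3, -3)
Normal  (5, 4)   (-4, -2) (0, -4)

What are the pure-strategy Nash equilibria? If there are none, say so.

Pure-strategy Nash equilibria: (Light, Normal), (Normal, Light)

Mark each player's best response to every combination of opponents' strategies; a profile where every player is best-responding is a pure Nash equilibrium.
Alex against Light: payoffs 2, 4, 5 → best response Normal.
Alex against Normal: payoffs 0, 1, -4 → best response Light.
Alex against Thorough: payoffs -2, 3, 0 → best response Light.
Bailey against None: payoffs 3, -5, -2 → best response Light.
Bailey against Light: payoffs 0, 4, -3 → best response Normal.
Bailey against Normal: payoffs 4, -2, -4 → best response Light.
Mutual best responses: (Light, Normal); (Normal, Light).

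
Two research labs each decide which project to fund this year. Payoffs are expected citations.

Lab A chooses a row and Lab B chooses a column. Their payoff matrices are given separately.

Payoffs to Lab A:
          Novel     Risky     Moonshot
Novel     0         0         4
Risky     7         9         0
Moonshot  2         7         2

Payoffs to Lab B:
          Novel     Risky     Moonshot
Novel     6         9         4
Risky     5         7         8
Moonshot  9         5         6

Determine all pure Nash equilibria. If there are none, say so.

No pure-strategy Nash equilibrium.

Lab A against Novel: payoffs 0, 7, 2 → best response Risky.
Lab A against Risky: payoffs 0, 9, 7 → best response Risky.
Lab A against Moonshot: payoffs 4, 0, 2 → best response Novel.
Lab B against Novel: payoffs 6, 9, 4 → best response Risky.
Lab B against Risky: payoffs 5, 7, 8 → best response Moonshot.
Lab B against Moonshot: payoffs 9, 5, 6 → best response Novel.
No profile is a mutual best response for all players.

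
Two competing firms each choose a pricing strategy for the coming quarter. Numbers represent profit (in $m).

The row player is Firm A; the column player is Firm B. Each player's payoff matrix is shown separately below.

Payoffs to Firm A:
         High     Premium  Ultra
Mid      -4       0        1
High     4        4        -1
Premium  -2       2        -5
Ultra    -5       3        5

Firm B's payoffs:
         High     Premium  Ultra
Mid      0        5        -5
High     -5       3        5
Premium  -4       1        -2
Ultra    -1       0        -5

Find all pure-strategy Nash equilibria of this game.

This game has no pure Nash equilibrium.

Firm A against High: payoffs -4, 4, -2, -5 → best response High.
Firm A against Premium: payoffs 0, 4, 2, 3 → best response High.
Firm A against Ultra: payoffs 1, -1, -5, 5 → best response Ultra.
Firm B against Mid: payoffs 0, 5, -5 → best response Premium.
Firm B against High: payoffs -5, 3, 5 → best response Ultra.
Firm B against Premium: payoffs -4, 1, -2 → best response Premium.
Firm B against Ultra: payoffs -1, 0, -5 → best response Premium.
No profile is a mutual best response for all players.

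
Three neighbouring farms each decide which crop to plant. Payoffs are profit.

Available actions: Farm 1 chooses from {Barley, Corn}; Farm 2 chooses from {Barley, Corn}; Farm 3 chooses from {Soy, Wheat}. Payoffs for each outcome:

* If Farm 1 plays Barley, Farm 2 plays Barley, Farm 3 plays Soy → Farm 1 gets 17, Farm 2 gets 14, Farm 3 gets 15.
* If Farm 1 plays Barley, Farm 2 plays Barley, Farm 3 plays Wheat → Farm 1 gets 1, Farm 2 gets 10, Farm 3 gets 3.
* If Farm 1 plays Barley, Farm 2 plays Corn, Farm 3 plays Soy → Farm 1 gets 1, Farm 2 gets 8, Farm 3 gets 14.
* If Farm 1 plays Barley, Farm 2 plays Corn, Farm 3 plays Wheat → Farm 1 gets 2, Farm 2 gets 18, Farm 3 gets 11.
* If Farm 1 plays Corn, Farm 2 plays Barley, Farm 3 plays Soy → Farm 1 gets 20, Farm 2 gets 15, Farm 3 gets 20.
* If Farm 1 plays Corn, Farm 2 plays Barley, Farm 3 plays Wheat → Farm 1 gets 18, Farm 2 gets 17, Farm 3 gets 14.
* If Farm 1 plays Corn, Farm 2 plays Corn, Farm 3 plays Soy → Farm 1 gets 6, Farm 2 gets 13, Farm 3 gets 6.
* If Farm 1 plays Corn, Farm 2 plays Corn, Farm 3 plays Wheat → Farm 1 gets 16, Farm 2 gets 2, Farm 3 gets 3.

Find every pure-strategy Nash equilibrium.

Pure NE: (Corn, Barley, Soy)

Farm 1 against (Barley, Soy): payoffs 17, 20 → best response Corn.
Farm 1 against (Barley, Wheat): payoffs 1, 18 → best response Corn.
Farm 1 against (Corn, Soy): payoffs 1, 6 → best response Corn.
Farm 1 against (Corn, Wheat): payoffs 2, 16 → best response Corn.
Farm 2 against (Barley, Soy): payoffs 14, 8 → best response Barley.
Farm 2 against (Barley, Wheat): payoffs 10, 18 → best response Corn.
Farm 2 against (Corn, Soy): payoffs 15, 13 → best response Barley.
Farm 2 against (Corn, Wheat): payoffs 17, 2 → best response Barley.
Farm 3 against (Barley, Barley): payoffs 15, 3 → best response Soy.
Farm 3 against (Barley, Corn): payoffs 14, 11 → best response Soy.
Farm 3 against (Corn, Barley): payoffs 20, 14 → best response Soy.
Farm 3 against (Corn, Corn): payoffs 6, 3 → best response Soy.
Mutual best responses: (Corn, Barley, Soy).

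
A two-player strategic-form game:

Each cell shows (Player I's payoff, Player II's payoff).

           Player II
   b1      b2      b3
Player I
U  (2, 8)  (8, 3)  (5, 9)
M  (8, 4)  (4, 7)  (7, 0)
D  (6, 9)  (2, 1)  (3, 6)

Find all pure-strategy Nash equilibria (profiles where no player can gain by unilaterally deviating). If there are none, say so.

No pure-strategy Nash equilibrium.

Player I against b1: payoffs 2, 8, 6 → best response M.
Player I against b2: payoffs 8, 4, 2 → best response U.
Player I against b3: payoffs 5, 7, 3 → best response M.
Player II against U: payoffs 8, 3, 9 → best response b3.
Player II against M: payoffs 4, 7, 0 → best response b2.
Player II against D: payoffs 9, 1, 6 → best response b1.
No profile is a mutual best response for all players.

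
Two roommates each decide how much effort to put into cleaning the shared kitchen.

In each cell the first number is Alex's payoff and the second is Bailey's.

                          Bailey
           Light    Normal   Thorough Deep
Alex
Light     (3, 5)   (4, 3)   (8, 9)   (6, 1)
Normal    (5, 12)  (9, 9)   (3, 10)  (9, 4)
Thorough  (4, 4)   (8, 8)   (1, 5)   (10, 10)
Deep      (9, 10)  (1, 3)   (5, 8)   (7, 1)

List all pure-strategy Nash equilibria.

Alex against Light: payoffs 3, 5, 4, 9 → best response Deep.
Alex against Normal: payoffs 4, 9, 8, 1 → best response Normal.
Alex against Thorough: payoffs 8, 3, 1, 5 → best response Light.
Alex against Deep: payoffs 6, 9, 10, 7 → best response Thorough.
Bailey against Light: payoffs 5, 3, 9, 1 → best response Thorough.
Bailey against Normal: payoffs 12, 9, 10, 4 → best response Light.
Bailey against Thorough: payoffs 4, 8, 5, 10 → best response Deep.
Bailey against Deep: payoffs 10, 3, 8, 1 → best response Light.
Mutual best responses: (Light, Thorough); (Thorough, Deep); (Deep, Light).

Pure-strategy Nash equilibria: (Light, Thorough); (Thorough, Deep); (Deep, Light)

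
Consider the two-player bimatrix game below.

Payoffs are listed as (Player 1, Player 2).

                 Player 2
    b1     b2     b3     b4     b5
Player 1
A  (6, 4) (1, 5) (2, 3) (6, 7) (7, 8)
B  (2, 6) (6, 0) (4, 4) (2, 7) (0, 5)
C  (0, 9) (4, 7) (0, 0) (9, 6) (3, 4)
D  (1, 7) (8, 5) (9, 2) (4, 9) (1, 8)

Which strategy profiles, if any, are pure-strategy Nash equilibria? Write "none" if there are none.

Pure NE: (A, b5)

Player 1 against b1: payoffs 6, 2, 0, 1 → best response A.
Player 1 against b2: payoffs 1, 6, 4, 8 → best response D.
Player 1 against b3: payoffs 2, 4, 0, 9 → best response D.
Player 1 against b4: payoffs 6, 2, 9, 4 → best response C.
Player 1 against b5: payoffs 7, 0, 3, 1 → best response A.
Player 2 against A: payoffs 4, 5, 3, 7, 8 → best response b5.
Player 2 against B: payoffs 6, 0, 4, 7, 5 → best response b4.
Player 2 against C: payoffs 9, 7, 0, 6, 4 → best response b1.
Player 2 against D: payoffs 7, 5, 2, 9, 8 → best response b4.
Mutual best responses: (A, b5).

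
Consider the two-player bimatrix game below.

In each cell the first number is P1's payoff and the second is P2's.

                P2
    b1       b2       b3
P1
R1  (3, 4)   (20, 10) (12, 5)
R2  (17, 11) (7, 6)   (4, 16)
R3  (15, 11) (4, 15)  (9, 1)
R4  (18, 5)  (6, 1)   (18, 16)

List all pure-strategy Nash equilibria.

The pure Nash equilibria are (R1, b2), (R4, b3).

For each strategy profile, look for a profitable unilateral deviation.
(R1, b1): P1 can switch to R2 (3 → 17). Not NE.
(R1, b2): P1 gets 20, best alternative 7; P2 gets 10, best alternative 5. No profitable deviation — NE.
(R1, b3): P1 can switch to R4 (12 → 18). Not NE.
(R2, b1): P1 can switch to R4 (17 → 18). Not NE.
(R2, b2): P1 can switch to R1 (7 → 20). Not NE.
(R2, b3): P1 can switch to R1 (4 → 12). Not NE.
(R3, b1): P1 can switch to R2 (15 → 17). Not NE.
(R3, b2): P1 can switch to R1 (4 → 20). Not NE.
(R3, b3): P1 can switch to R1 (9 → 12). Not NE.
(R4, b3): P1 gets 18, best alternative 12; P2 gets 16, best alternative 5. No profitable deviation — NE.
(The remaining 2 profiles each have a profitable deviation by the same check.)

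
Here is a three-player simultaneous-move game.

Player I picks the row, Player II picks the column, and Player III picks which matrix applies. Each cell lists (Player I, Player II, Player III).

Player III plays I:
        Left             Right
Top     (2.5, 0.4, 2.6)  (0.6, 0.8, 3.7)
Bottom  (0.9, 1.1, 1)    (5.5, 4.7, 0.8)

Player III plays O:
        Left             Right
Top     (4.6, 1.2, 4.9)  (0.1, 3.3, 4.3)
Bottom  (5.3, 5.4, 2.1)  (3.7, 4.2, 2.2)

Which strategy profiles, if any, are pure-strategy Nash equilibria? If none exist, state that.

(Top, Left, I): Player II can switch to Right (0.4 → 0.8). Not NE.
(Top, Left, O): Player I can switch to Bottom (4.6 → 5.3). Not NE.
(Top, Right, I): Player I can switch to Bottom (0.6 → 5.5). Not NE.
(Top, Right, O): Player I can switch to Bottom (0.1 → 3.7). Not NE.
(Bottom, Left, I): Player I can switch to Top (0.9 → 2.5). Not NE.
(Bottom, Left, O): Player I gets 5.3, best alternative 4.6; Player II gets 5.4, best alternative 4.2; Player III gets 2.1, best alternative 1. No profitable deviation — NE.
(Bottom, Right, I): Player III can switch to O (0.8 → 2.2). Not NE.
(Bottom, Right, O): Player II can switch to Left (4.2 → 5.4). Not NE.

The unique pure-strategy Nash equilibrium is (Bottom, Left, O).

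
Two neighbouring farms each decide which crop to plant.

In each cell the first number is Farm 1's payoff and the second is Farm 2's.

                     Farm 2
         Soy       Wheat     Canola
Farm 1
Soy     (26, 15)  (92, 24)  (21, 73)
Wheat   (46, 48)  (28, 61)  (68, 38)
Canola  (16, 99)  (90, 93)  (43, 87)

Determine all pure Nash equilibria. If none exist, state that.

No pure-strategy Nash equilibrium.

Check each profile: it is a Nash equilibrium iff no player can strictly gain by switching unilaterally.
(Soy, Soy): Farm 1 can switch to Wheat (26 → 46). Not NE.
(Soy, Wheat): Farm 2 can switch to Canola (24 → 73). Not NE.
(Soy, Canola): Farm 1 can switch to Wheat (21 → 68). Not NE.
(Wheat, Soy): Farm 2 can switch to Wheat (48 → 61). Not NE.
(Wheat, Wheat): Farm 1 can switch to Soy (28 → 92). Not NE.
(Wheat, Canola): Farm 2 can switch to Soy (38 → 48). Not NE.
(Canola, Soy): Farm 1 can switch to Soy (16 → 26). Not NE.
(Canola, Wheat): Farm 1 can switch to Soy (90 → 92). Not NE.
(The remaining 1 profile has a profitable deviation by the same check.)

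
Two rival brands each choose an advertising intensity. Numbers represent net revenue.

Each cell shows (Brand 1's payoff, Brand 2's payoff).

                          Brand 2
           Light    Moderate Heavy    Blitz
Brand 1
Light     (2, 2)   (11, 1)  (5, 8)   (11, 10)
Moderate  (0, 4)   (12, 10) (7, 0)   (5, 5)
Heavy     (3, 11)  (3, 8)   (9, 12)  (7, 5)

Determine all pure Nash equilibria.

For each strategy profile, look for a profitable unilateral deviation.
(Light, Light): Brand 1 can switch to Heavy (2 → 3). Not NE.
(Light, Moderate): Brand 1 can switch to Moderate (11 → 12). Not NE.
(Light, Heavy): Brand 1 can switch to Moderate (5 → 7). Not NE.
(Light, Blitz): Brand 1 gets 11, best alternative 7; Brand 2 gets 10, best alternative 8. No profitable deviation — NE.
(Moderate, Light): Brand 1 can switch to Light (0 → 2). Not NE.
(Moderate, Moderate): Brand 1 gets 12, best alternative 11; Brand 2 gets 10, best alternative 5. No profitable deviation — NE.
(Moderate, Heavy): Brand 1 can switch to Heavy (7 → 9). Not NE.
(Moderate, Blitz): Brand 1 can switch to Light (5 → 11). Not NE.
(Heavy, Light): Brand 2 can switch to Heavy (11 → 12). Not NE.
(Heavy, Moderate): Brand 1 can switch to Light (3 → 11). Not NE.
(Heavy, Heavy): Brand 1 gets 9, best alternative 7; Brand 2 gets 12, best alternative 11. No profitable deviation — NE.
(Heavy, Blitz): Brand 1 can switch to Light (7 → 11). Not NE.

The pure Nash equilibria are (Light, Blitz) and (Moderate, Moderate) and (Heavy, Heavy).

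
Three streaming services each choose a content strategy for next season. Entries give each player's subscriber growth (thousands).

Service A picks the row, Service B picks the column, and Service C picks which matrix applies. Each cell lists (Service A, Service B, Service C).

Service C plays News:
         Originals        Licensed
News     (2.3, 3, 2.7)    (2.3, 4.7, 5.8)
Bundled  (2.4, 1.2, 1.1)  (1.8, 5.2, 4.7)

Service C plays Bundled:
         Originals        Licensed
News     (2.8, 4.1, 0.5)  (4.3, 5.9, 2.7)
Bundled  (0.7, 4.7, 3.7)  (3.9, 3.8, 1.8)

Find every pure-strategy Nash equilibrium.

The unique pure-strategy Nash equilibrium is (News, Licensed, News).

Check each profile: it is a Nash equilibrium iff no player can strictly gain by switching unilaterally.
(News, Originals, News): Service A can switch to Bundled (2.3 → 2.4). Not NE.
(News, Originals, Bundled): Service B can switch to Licensed (4.1 → 5.9). Not NE.
(News, Licensed, News): Service A gets 2.3, best alternative 1.8; Service B gets 4.7, best alternative 3; Service C gets 5.8, best alternative 2.7. No profitable deviation — NE.
(News, Licensed, Bundled): Service C can switch to News (2.7 → 5.8). Not NE.
(Bundled, Originals, News): Service B can switch to Licensed (1.2 → 5.2). Not NE.
(Bundled, Originals, Bundled): Service A can switch to News (0.7 → 2.8). Not NE.
(Bundled, Licensed, News): Service A can switch to News (1.8 → 2.3). Not NE.
(The remaining 1 profile has a profitable deviation by the same check.)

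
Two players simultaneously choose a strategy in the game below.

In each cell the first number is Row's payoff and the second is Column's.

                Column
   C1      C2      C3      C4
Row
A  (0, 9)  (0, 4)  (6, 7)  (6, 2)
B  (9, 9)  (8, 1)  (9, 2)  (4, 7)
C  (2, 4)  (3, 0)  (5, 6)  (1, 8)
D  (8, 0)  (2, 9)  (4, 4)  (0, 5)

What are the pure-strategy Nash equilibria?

Pure NE: (B, C1)

Row against C1: payoffs 0, 9, 2, 8 → best response B.
Row against C2: payoffs 0, 8, 3, 2 → best response B.
Row against C3: payoffs 6, 9, 5, 4 → best response B.
Row against C4: payoffs 6, 4, 1, 0 → best response A.
Column against A: payoffs 9, 4, 7, 2 → best response C1.
Column against B: payoffs 9, 1, 2, 7 → best response C1.
Column against C: payoffs 4, 0, 6, 8 → best response C4.
Column against D: payoffs 0, 9, 4, 5 → best response C2.
Mutual best responses: (B, C1).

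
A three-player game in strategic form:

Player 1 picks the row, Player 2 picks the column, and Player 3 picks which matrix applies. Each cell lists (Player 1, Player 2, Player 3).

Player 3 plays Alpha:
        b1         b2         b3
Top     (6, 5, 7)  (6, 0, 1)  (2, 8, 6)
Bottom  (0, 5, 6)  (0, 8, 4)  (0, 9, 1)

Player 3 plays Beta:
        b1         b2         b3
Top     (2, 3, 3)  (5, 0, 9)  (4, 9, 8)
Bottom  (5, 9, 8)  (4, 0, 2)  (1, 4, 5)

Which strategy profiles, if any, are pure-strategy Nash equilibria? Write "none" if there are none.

(Top, b3, Beta) and (Bottom, b1, Beta)

Check each profile: it is a Nash equilibrium iff no player can strictly gain by switching unilaterally.
(Top, b1, Alpha): Player 2 can switch to b3 (5 → 8). Not NE.
(Top, b1, Beta): Player 1 can switch to Bottom (2 → 5). Not NE.
(Top, b2, Alpha): Player 2 can switch to b1 (0 → 5). Not NE.
(Top, b2, Beta): Player 2 can switch to b1 (0 → 3). Not NE.
(Top, b3, Alpha): Player 3 can switch to Beta (6 → 8). Not NE.
(Top, b3, Beta): Player 1 gets 4, best alternative 1; Player 2 gets 9, best alternative 3; Player 3 gets 8, best alternative 6. No profitable deviation — NE.
(Bottom, b1, Alpha): Player 1 can switch to Top (0 → 6). Not NE.
(Bottom, b1, Beta): Player 1 gets 5, best alternative 2; Player 2 gets 9, best alternative 4; Player 3 gets 8, best alternative 6. No profitable deviation — NE.
(Bottom, b2, Alpha): Player 1 can switch to Top (0 → 6). Not NE.
(Bottom, b2, Beta): Player 1 can switch to Top (4 → 5). Not NE.
(Bottom, b3, Alpha): Player 1 can switch to Top (0 → 2). Not NE.
(Bottom, b3, Beta): Player 1 can switch to Top (1 → 4). Not NE.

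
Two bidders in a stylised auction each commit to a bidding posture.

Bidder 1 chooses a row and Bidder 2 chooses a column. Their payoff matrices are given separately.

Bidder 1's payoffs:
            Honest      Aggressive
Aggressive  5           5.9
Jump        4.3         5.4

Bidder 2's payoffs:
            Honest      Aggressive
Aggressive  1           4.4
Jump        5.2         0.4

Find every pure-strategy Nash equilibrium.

Check each profile: it is a Nash equilibrium iff no player can strictly gain by switching unilaterally.
(Aggressive, Honest): Bidder 2 can switch to Aggressive (1 → 4.4). Not NE.
(Aggressive, Aggressive): Bidder 1 gets 5.9, best alternative 5.4; Bidder 2 gets 4.4, best alternative 1. No profitable deviation — NE.
(Jump, Honest): Bidder 1 can switch to Aggressive (4.3 → 5). Not NE.
(Jump, Aggressive): Bidder 1 can switch to Aggressive (5.4 → 5.9). Not NE.

(Aggressive, Aggressive)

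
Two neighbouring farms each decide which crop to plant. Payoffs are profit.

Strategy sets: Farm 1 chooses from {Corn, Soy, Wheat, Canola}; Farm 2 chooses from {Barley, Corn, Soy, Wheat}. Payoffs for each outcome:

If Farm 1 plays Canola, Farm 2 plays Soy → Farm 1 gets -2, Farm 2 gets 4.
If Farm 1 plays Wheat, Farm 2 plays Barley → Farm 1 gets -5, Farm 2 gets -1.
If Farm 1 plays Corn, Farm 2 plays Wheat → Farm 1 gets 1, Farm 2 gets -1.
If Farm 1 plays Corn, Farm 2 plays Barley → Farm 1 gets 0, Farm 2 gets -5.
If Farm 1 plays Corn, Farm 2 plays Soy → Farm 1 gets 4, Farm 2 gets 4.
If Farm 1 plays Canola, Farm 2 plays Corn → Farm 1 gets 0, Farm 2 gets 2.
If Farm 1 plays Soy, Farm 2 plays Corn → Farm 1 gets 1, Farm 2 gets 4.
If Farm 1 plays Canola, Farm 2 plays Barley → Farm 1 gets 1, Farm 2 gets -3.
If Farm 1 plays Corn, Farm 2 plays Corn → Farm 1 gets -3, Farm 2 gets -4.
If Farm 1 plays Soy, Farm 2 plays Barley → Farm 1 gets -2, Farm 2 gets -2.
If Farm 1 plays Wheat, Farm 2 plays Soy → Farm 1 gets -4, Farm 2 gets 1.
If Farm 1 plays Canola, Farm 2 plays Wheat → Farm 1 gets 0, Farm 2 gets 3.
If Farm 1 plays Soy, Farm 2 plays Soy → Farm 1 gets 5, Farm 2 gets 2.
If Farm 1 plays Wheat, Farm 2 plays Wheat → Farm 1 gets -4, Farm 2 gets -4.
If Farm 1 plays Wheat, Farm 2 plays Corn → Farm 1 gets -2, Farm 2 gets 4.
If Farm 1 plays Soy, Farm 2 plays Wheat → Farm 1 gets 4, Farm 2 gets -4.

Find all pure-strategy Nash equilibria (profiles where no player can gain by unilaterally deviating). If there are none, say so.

Pure NE: (Soy, Corn)

Farm 1 against Barley: payoffs 0, -2, -5, 1 → best response Canola.
Farm 1 against Corn: payoffs -3, 1, -2, 0 → best response Soy.
Farm 1 against Soy: payoffs 4, 5, -4, -2 → best response Soy.
Farm 1 against Wheat: payoffs 1, 4, -4, 0 → best response Soy.
Farm 2 against Corn: payoffs -5, -4, 4, -1 → best response Soy.
Farm 2 against Soy: payoffs -2, 4, 2, -4 → best response Corn.
Farm 2 against Wheat: payoffs -1, 4, 1, -4 → best response Corn.
Farm 2 against Canola: payoffs -3, 2, 4, 3 → best response Soy.
Mutual best responses: (Soy, Corn).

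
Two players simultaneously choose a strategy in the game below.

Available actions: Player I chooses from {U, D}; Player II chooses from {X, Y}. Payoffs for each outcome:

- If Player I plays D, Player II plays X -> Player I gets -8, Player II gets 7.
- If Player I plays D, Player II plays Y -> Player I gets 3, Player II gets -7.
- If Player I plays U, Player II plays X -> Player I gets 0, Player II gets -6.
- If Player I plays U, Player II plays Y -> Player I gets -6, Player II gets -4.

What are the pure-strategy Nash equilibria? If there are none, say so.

Player I against X: payoffs 0, -8 → best response U.
Player I against Y: payoffs -6, 3 → best response D.
Player II against U: payoffs -6, -4 → best response Y.
Player II against D: payoffs 7, -7 → best response X.
No profile is a mutual best response for all players.

There is no pure-strategy Nash equilibrium.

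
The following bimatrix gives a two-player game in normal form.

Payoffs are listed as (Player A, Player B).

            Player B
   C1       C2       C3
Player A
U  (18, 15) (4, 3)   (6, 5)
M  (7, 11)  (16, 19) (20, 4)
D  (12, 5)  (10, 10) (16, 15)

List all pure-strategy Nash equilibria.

(U, C1): Player A gets 18, best alternative 12; Player B gets 15, best alternative 5. No profitable deviation — NE.
(U, C2): Player A can switch to M (4 → 16). Not NE.
(U, C3): Player A can switch to M (6 → 20). Not NE.
(M, C1): Player A can switch to U (7 → 18). Not NE.
(M, C2): Player A gets 16, best alternative 10; Player B gets 19, best alternative 11. No profitable deviation — NE.
(M, C3): Player B can switch to C1 (4 → 11). Not NE.
(D, C1): Player A can switch to U (12 → 18). Not NE.
(D, C2): Player A can switch to M (10 → 16). Not NE.
(D, C3): Player A can switch to M (16 → 20). Not NE.

The pure Nash equilibria are (U, C1) and (M, C2).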